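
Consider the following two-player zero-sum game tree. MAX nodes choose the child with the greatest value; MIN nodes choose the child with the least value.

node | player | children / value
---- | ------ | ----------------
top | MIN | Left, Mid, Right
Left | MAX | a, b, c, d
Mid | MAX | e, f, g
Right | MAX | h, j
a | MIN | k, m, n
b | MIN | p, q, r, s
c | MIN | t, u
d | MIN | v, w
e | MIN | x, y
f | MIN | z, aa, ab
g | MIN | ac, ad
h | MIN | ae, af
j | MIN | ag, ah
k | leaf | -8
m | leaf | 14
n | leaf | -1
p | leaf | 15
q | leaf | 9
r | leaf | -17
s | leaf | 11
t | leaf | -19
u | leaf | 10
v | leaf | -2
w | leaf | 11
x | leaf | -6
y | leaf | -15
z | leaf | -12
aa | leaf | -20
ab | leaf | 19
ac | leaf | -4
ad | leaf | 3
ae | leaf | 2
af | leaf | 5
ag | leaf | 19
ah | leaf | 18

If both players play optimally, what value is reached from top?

a (MIN): min(-8, 14, -1) = -8
b (MIN): min(15, 9, -17, 11) = -17
c (MIN): min(-19, 10) = -19
d (MIN): min(-2, 11) = -2
Left (MAX): max(-8, -17, -19, -2) = -2
e (MIN): min(-6, -15) = -15
f (MIN): min(-12, -20, 19) = -20
g (MIN): min(-4, 3) = -4
Mid (MAX): max(-15, -20, -4) = -4
h (MIN): min(2, 5) = 2
j (MIN): min(19, 18) = 18
Right (MAX): max(2, 18) = 18
top (MIN): min(-2, -4, 18) = -4

-4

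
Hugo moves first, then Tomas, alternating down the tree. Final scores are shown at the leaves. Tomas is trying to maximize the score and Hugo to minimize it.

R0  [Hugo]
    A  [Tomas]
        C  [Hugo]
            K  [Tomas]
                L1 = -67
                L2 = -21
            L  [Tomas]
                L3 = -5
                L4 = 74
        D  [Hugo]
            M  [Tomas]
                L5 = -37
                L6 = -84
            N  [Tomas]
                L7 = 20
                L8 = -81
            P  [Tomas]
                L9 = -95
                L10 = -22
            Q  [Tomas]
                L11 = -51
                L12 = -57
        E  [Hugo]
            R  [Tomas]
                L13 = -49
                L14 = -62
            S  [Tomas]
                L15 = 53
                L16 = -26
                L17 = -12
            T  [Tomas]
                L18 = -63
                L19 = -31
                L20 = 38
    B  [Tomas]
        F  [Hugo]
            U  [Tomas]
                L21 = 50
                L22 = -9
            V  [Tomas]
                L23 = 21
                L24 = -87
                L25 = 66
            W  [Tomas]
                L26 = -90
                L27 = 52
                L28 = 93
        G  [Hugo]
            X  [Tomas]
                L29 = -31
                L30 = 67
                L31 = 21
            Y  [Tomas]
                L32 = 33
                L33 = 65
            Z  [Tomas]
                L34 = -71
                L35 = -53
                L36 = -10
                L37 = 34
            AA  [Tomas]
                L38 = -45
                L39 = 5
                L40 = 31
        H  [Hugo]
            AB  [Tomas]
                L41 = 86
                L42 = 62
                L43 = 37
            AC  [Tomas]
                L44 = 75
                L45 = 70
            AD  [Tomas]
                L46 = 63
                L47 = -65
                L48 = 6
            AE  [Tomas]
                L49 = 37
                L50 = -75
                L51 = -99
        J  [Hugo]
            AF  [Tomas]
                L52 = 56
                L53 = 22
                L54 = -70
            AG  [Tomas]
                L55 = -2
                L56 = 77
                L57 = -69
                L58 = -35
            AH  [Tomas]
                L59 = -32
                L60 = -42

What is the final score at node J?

AF (Tomas): max(56, 22, -70) = 56
AG (Tomas): max(-2, 77, -69, -35) = 77
AH (Tomas): max(-32, -42) = -32
J (Hugo): min(56, 77, -32) = -32

-32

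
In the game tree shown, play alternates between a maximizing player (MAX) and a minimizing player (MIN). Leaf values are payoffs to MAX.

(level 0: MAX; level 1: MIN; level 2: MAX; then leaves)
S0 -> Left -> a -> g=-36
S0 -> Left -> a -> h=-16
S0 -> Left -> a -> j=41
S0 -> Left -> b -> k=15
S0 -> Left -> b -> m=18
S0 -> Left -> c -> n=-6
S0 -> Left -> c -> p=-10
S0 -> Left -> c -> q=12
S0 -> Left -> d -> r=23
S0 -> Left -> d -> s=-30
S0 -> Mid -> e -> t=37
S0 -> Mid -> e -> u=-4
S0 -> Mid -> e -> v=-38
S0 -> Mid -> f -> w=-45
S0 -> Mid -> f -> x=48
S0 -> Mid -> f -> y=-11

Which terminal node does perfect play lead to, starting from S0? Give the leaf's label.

t

a (MAX): max(-36, -16, 41) = 41
b (MAX): max(15, 18) = 18
c (MAX): max(-6, -10, 12) = 12
d (MAX): max(23, -30) = 23
Left (MIN): min(41, 18, 12, 23) = 12
e (MAX): max(37, -4, -38) = 37
f (MAX): max(-45, 48, -11) = 48
Mid (MIN): min(37, 48) = 37
S0 (MAX): max(12, 37) = 37
At S0, MAX picks Mid (highest: 37).
At Mid, MIN picks e (lowest: 37).
At e, MAX picks t (highest: 37).
Terminal value 37.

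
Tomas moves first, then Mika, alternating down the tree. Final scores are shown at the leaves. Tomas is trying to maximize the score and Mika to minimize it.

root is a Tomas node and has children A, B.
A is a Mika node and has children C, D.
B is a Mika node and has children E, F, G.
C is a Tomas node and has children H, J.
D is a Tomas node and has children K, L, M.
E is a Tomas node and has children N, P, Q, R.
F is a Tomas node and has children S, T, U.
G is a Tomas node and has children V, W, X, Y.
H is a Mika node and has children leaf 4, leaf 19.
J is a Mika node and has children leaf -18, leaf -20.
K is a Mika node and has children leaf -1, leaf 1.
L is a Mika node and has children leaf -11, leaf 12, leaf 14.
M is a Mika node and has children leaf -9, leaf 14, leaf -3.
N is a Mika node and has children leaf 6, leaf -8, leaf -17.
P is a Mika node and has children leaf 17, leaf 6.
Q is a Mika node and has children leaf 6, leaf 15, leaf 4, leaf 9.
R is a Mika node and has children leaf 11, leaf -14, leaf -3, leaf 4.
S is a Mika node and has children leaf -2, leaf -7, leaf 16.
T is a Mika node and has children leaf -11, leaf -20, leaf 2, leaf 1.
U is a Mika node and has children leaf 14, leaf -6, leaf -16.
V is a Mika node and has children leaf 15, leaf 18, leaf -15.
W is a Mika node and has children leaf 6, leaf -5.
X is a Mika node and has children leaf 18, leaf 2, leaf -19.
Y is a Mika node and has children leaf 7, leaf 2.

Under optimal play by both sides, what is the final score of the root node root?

H (Mika): min(4, 19) = 4
J (Mika): min(-18, -20) = -20
C (Tomas): max(4, -20) = 4
K (Mika): min(-1, 1) = -1
L (Mika): min(-11, 12, 14) = -11
M (Mika): min(-9, 14, -3) = -9
D (Tomas): max(-1, -11, -9) = -1
A (Mika): min(4, -1) = -1
N (Mika): min(6, -8, -17) = -17
P (Mika): min(17, 6) = 6
Q (Mika): min(6, 15, 4, 9) = 4
R (Mika): min(11, -14, -3, 4) = -14
E (Tomas): max(-17, 6, 4, -14) = 6
S (Mika): min(-2, -7, 16) = -7
T (Mika): min(-11, -20, 2, 1) = -20
U (Mika): min(14, -6, -16) = -16
F (Tomas): max(-7, -20, -16) = -7
V (Mika): min(15, 18, -15) = -15
W (Mika): min(6, -5) = -5
X (Mika): min(18, 2, -19) = -19
Y (Mika): min(7, 2) = 2
G (Tomas): max(-15, -5, -19, 2) = 2
B (Mika): min(6, -7, 2) = -7
root (Tomas): max(-1, -7) = -1

-1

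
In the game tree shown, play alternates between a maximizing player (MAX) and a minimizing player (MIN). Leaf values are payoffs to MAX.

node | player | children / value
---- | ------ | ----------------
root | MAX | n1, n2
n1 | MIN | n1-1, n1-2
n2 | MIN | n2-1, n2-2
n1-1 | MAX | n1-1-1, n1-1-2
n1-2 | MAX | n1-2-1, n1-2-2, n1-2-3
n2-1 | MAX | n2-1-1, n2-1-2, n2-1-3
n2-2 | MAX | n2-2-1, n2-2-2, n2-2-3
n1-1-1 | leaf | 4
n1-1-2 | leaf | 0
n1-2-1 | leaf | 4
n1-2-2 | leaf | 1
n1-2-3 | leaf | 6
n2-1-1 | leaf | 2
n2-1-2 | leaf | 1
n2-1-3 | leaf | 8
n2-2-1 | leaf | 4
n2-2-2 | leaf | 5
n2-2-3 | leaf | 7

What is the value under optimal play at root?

n1-1 (MAX): max(4, 0) = 4
n1-2 (MAX): max(4, 1, 6) = 6
n1 (MIN): min(4, 6) = 4
n2-1 (MAX): max(2, 1, 8) = 8
n2-2 (MAX): max(4, 5, 7) = 7
n2 (MIN): min(8, 7) = 7
root (MAX): max(4, 7) = 7

7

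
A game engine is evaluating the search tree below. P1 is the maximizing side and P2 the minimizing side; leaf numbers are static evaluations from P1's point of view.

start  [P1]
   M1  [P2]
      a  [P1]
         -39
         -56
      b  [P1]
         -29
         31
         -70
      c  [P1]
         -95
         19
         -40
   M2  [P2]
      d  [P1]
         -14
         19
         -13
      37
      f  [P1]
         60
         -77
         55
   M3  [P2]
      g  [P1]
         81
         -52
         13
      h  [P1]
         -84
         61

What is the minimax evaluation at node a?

a (P1): max(-39, -56) = -39

-39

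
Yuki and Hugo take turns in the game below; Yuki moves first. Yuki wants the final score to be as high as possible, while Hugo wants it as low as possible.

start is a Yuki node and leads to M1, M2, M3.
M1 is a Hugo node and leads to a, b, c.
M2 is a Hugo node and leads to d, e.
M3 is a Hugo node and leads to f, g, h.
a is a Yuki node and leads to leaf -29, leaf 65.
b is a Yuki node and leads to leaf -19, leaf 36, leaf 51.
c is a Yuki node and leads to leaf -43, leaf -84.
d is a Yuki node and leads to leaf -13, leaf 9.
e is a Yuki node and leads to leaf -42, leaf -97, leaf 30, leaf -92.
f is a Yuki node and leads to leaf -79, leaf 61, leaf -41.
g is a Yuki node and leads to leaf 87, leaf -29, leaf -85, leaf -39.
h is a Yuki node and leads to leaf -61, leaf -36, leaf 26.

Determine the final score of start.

26

a (Yuki): max(-29, 65) = 65
b (Yuki): max(-19, 36, 51) = 51
c (Yuki): max(-43, -84) = -43
M1 (Hugo): min(65, 51, -43) = -43
d (Yuki): max(-13, 9) = 9
e (Yuki): max(-42, -97, 30, -92) = 30
M2 (Hugo): min(9, 30) = 9
f (Yuki): max(-79, 61, -41) = 61
g (Yuki): max(87, -29, -85, -39) = 87
h (Yuki): max(-61, -36, 26) = 26
M3 (Hugo): min(61, 87, 26) = 26
start (Yuki): max(-43, 9, 26) = 26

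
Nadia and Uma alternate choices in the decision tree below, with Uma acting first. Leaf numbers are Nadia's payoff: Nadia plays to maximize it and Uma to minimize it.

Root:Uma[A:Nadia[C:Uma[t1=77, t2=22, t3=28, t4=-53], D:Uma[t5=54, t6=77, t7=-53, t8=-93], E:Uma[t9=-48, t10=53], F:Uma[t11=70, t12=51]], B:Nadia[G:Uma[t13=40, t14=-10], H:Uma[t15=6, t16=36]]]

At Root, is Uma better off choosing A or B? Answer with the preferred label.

B

C (Uma): min(77, 22, 28, -53) = -53
D (Uma): min(54, 77, -53, -93) = -93
E (Uma): min(-48, 53) = -48
F (Uma): min(70, 51) = 51
A (Nadia): max(-53, -93, -48, 51) = 51
G (Uma): min(40, -10) = -10
H (Uma): min(6, 36) = 6
B (Nadia): max(-10, 6) = 6
Uma prefers the lower value; A=51, B=6. B is better since 6 < 51.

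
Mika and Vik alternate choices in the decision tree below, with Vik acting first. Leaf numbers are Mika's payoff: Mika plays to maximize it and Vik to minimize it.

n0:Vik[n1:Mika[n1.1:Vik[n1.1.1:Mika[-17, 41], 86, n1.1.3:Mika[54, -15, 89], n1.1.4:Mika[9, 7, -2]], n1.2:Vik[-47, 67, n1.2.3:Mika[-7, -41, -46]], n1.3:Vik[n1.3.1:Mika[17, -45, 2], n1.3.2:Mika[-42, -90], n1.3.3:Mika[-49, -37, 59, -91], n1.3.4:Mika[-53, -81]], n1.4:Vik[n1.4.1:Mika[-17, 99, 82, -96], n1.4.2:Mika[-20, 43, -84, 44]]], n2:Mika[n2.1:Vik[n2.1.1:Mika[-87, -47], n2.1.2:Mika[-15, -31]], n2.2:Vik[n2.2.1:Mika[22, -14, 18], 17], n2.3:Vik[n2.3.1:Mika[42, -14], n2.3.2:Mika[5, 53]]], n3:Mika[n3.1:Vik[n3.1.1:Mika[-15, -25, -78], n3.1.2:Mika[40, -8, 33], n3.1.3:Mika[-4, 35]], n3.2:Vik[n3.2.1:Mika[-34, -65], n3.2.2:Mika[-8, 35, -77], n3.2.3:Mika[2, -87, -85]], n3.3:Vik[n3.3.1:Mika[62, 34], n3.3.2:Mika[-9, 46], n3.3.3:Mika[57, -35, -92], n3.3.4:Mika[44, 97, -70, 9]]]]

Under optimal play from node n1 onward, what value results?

44

n1.1.1 (Mika): max(-17, 41) = 41
n1.1.3 (Mika): max(54, -15, 89) = 89
n1.1.4 (Mika): max(9, 7, -2) = 9
n1.1 (Vik): min(41, 86, 89, 9) = 9
n1.2.3 (Mika): max(-7, -41, -46) = -7
n1.2 (Vik): min(-47, 67, -7) = -47
n1.3.1 (Mika): max(17, -45, 2) = 17
n1.3.2 (Mika): max(-42, -90) = -42
n1.3.3 (Mika): max(-49, -37, 59, -91) = 59
n1.3.4 (Mika): max(-53, -81) = -53
n1.3 (Vik): min(17, -42, 59, -53) = -53
n1.4.1 (Mika): max(-17, 99, 82, -96) = 99
n1.4.2 (Mika): max(-20, 43, -84, 44) = 44
n1.4 (Vik): min(99, 44) = 44
n1 (Mika): max(9, -47, -53, 44) = 44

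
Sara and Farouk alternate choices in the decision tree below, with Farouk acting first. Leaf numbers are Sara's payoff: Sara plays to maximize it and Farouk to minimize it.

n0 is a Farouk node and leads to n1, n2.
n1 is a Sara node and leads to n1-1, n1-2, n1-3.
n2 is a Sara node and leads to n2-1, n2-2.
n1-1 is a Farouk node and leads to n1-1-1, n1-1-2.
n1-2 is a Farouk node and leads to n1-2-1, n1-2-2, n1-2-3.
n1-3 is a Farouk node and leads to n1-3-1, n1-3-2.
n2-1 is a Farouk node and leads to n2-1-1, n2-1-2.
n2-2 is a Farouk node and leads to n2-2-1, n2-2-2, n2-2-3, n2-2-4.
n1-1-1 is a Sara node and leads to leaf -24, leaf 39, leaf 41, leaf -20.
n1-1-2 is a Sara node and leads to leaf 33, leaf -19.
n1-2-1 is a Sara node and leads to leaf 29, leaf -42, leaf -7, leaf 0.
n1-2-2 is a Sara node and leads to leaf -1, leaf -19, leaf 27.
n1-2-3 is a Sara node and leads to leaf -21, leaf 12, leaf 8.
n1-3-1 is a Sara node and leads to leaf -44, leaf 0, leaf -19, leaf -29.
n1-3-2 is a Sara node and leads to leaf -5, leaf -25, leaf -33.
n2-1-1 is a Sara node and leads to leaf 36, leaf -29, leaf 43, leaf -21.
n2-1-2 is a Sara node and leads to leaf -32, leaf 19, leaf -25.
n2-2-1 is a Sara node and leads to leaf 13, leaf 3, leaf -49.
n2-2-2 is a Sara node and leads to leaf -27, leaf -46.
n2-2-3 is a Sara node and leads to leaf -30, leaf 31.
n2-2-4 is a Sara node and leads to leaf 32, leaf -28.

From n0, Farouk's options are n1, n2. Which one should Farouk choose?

n2

n1-1-1 (Sara): max(-24, 39, 41, -20) = 41
n1-1-2 (Sara): max(33, -19) = 33
n1-1 (Farouk): min(41, 33) = 33
n1-2-1 (Sara): max(29, -42, -7, 0) = 29
n1-2-2 (Sara): max(-1, -19, 27) = 27
n1-2-3 (Sara): max(-21, 12, 8) = 12
n1-2 (Farouk): min(29, 27, 12) = 12
n1-3-1 (Sara): max(-44, 0, -19, -29) = 0
n1-3-2 (Sara): max(-5, -25, -33) = -5
n1-3 (Farouk): min(0, -5) = -5
n1 (Sara): max(33, 12, -5) = 33
n2-1-1 (Sara): max(36, -29, 43, -21) = 43
n2-1-2 (Sara): max(-32, 19, -25) = 19
n2-1 (Farouk): min(43, 19) = 19
n2-2-1 (Sara): max(13, 3, -49) = 13
n2-2-2 (Sara): max(-27, -46) = -27
n2-2-3 (Sara): max(-30, 31) = 31
n2-2-4 (Sara): max(32, -28) = 32
n2-2 (Farouk): min(13, -27, 31, 32) = -27
n2 (Sara): max(19, -27) = 19
n0 (Farouk): min(33, 19) = 19
Farouk at n0 wants the lowest of {n1=33, n2=19}, so chooses n2.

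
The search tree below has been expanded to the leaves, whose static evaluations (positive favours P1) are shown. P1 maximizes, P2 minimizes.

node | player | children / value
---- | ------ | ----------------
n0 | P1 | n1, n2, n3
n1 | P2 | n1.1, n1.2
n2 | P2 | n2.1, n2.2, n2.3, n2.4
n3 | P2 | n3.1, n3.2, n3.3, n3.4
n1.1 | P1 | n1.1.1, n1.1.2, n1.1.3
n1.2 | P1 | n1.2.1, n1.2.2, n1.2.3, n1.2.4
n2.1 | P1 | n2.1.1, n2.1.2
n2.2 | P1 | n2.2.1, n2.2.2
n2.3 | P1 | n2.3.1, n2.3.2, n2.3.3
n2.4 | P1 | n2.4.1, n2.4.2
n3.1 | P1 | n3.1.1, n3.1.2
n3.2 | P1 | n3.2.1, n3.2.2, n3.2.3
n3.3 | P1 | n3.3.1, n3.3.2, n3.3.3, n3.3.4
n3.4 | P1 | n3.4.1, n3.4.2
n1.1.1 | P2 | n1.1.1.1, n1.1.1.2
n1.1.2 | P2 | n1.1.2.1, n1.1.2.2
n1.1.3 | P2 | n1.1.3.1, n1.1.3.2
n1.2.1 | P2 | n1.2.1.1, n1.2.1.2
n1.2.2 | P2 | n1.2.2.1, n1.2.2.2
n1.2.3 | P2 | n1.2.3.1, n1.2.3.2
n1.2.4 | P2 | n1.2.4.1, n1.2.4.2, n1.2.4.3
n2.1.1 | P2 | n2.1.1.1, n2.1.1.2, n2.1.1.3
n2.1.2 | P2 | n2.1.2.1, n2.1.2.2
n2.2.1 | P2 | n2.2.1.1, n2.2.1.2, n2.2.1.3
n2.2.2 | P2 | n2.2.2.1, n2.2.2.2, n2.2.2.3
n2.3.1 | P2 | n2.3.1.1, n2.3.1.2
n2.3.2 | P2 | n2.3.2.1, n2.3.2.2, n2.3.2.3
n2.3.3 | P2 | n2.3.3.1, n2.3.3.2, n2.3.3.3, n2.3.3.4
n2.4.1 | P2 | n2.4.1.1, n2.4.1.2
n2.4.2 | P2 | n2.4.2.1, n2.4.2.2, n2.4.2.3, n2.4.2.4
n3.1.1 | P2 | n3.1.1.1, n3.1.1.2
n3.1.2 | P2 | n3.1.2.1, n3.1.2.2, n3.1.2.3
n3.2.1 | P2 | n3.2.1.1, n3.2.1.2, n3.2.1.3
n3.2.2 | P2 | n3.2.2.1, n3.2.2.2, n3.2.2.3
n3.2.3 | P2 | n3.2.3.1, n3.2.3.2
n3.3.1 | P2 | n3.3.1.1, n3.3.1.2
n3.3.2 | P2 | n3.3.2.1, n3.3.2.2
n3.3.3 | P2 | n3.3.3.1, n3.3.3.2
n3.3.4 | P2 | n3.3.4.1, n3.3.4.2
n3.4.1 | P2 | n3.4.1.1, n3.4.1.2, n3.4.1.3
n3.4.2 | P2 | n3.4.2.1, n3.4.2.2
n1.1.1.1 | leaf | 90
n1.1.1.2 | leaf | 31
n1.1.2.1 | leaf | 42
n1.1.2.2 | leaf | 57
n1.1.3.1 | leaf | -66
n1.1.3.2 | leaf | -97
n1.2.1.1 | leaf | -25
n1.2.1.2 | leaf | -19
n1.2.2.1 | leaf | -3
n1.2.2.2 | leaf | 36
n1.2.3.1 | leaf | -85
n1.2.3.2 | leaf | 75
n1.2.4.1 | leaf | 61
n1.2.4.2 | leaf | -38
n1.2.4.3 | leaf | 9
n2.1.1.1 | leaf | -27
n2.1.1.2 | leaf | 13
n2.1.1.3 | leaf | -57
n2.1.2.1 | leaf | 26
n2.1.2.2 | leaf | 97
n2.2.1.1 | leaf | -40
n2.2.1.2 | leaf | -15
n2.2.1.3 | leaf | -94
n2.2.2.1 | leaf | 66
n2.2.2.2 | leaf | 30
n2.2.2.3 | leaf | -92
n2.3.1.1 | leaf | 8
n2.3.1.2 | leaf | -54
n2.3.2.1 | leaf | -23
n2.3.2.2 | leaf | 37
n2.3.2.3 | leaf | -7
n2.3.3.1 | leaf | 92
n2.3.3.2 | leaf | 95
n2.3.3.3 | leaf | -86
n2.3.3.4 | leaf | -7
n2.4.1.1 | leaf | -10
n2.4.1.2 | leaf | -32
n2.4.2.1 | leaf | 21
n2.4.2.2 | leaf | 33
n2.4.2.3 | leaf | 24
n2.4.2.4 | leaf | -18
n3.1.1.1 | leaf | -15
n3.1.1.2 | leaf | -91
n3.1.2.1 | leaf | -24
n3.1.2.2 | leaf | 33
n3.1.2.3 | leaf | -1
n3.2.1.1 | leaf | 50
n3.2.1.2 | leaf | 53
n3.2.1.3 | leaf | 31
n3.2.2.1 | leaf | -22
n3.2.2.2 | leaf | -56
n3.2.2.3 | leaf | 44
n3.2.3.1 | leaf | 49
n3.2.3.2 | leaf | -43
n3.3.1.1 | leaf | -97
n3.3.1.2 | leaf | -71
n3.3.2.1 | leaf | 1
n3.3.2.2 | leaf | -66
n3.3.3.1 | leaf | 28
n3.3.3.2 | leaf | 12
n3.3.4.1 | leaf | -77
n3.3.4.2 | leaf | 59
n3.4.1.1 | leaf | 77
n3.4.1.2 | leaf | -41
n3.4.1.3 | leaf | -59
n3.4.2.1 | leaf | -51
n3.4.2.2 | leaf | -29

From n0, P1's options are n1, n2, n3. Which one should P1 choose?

n1

n1.1.1 (P2): min(90, 31) = 31
n1.1.2 (P2): min(42, 57) = 42
n1.1.3 (P2): min(-66, -97) = -97
n1.1 (P1): max(31, 42, -97) = 42
n1.2.1 (P2): min(-25, -19) = -25
n1.2.2 (P2): min(-3, 36) = -3
n1.2.3 (P2): min(-85, 75) = -85
n1.2.4 (P2): min(61, -38, 9) = -38
n1.2 (P1): max(-25, -3, -85, -38) = -3
n1 (P2): min(42, -3) = -3
n2.1.1 (P2): min(-27, 13, -57) = -57
n2.1.2 (P2): min(26, 97) = 26
n2.1 (P1): max(-57, 26) = 26
n2.2.1 (P2): min(-40, -15, -94) = -94
n2.2.2 (P2): min(66, 30, -92) = -92
n2.2 (P1): max(-94, -92) = -92
n2.3.1 (P2): min(8, -54) = -54
n2.3.2 (P2): min(-23, 37, -7) = -23
n2.3.3 (P2): min(92, 95, -86, -7) = -86
n2.3 (P1): max(-54, -23, -86) = -23
n2.4.1 (P2): min(-10, -32) = -32
n2.4.2 (P2): min(21, 33, 24, -18) = -18
n2.4 (P1): max(-32, -18) = -18
n2 (P2): min(26, -92, -23, -18) = -92
n3.1.1 (P2): min(-15, -91) = -91
n3.1.2 (P2): min(-24, 33, -1) = -24
n3.1 (P1): max(-91, -24) = -24
n3.2.1 (P2): min(50, 53, 31) = 31
n3.2.2 (P2): min(-22, -56, 44) = -56
n3.2.3 (P2): min(49, -43) = -43
n3.2 (P1): max(31, -56, -43) = 31
n3.3.1 (P2): min(-97, -71) = -97
n3.3.2 (P2): min(1, -66) = -66
n3.3.3 (P2): min(28, 12) = 12
n3.3.4 (P2): min(-77, 59) = -77
n3.3 (P1): max(-97, -66, 12, -77) = 12
n3.4.1 (P2): min(77, -41, -59) = -59
n3.4.2 (P2): min(-51, -29) = -51
n3.4 (P1): max(-59, -51) = -51
n3 (P2): min(-24, 31, 12, -51) = -51
n0 (P1): max(-3, -92, -51) = -3
P1 at n0 wants the highest of {n1=-3, n2=-92, n3=-51}, so chooses n1.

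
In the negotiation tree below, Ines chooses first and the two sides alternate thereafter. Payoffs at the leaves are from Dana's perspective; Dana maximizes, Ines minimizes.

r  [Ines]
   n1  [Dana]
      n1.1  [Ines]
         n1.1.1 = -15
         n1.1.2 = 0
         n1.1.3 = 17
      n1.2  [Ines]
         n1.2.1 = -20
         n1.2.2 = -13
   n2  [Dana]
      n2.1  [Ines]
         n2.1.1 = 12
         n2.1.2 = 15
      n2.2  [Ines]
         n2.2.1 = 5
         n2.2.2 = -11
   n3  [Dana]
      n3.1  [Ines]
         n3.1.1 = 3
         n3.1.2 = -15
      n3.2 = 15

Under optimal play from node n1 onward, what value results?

-15

n1.1 (Ines): min(-15, 0, 17) = -15
n1.2 (Ines): min(-20, -13) = -20
n1 (Dana): max(-15, -20) = -15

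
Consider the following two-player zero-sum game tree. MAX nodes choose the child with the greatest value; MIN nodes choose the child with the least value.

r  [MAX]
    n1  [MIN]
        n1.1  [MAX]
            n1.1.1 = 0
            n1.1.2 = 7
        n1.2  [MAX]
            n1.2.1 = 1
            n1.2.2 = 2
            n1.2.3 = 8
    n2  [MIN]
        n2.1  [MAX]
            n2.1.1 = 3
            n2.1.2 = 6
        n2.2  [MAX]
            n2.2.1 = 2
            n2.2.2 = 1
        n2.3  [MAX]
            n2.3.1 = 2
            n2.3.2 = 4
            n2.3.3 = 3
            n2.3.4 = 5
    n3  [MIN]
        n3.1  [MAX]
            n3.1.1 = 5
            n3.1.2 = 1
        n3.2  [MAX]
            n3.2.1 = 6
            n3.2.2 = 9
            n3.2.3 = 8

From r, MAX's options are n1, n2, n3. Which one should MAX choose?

n1

n1.1 (MAX): max(0, 7) = 7
n1.2 (MAX): max(1, 2, 8) = 8
n1 (MIN): min(7, 8) = 7
n2.1 (MAX): max(3, 6) = 6
n2.2 (MAX): max(2, 1) = 2
n2.3 (MAX): max(2, 4, 3, 5) = 5
n2 (MIN): min(6, 2, 5) = 2
n3.1 (MAX): max(5, 1) = 5
n3.2 (MAX): max(6, 9, 8) = 9
n3 (MIN): min(5, 9) = 5
r (MAX): max(7, 2, 5) = 7
MAX at r wants the highest of {n1=7, n2=2, n3=5}, so chooses n1.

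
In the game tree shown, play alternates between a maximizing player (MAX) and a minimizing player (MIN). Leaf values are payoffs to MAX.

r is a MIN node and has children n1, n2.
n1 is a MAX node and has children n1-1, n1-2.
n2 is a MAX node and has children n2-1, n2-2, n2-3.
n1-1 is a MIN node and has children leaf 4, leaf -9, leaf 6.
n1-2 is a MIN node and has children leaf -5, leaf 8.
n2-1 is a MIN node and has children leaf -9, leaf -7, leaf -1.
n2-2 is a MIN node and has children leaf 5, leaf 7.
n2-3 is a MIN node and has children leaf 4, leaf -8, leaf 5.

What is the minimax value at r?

n1-1 (MIN): min(4, -9, 6) = -9
n1-2 (MIN): min(-5, 8) = -5
n1 (MAX): max(-9, -5) = -5
n2-1 (MIN): min(-9, -7, -1) = -9
n2-2 (MIN): min(5, 7) = 5
n2-3 (MIN): min(4, -8, 5) = -8
n2 (MAX): max(-9, 5, -8) = 5
r (MIN): min(-5, 5) = -5

-5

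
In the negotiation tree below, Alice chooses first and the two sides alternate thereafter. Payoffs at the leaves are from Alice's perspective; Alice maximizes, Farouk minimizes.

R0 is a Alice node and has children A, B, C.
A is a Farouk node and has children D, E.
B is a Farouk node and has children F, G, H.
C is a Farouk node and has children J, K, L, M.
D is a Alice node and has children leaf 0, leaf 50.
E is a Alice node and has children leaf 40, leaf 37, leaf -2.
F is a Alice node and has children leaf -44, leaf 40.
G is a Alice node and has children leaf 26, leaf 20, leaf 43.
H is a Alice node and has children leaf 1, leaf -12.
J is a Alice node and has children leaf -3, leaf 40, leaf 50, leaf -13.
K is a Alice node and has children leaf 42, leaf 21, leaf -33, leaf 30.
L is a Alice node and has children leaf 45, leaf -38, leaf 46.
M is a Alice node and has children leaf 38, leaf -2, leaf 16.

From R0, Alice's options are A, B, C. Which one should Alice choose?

D (Alice): max(0, 50) = 50
E (Alice): max(40, 37, -2) = 40
A (Farouk): min(50, 40) = 40
F (Alice): max(-44, 40) = 40
G (Alice): max(26, 20, 43) = 43
H (Alice): max(1, -12) = 1
B (Farouk): min(40, 43, 1) = 1
J (Alice): max(-3, 40, 50, -13) = 50
K (Alice): max(42, 21, -33, 30) = 42
L (Alice): max(45, -38, 46) = 46
M (Alice): max(38, -2, 16) = 38
C (Farouk): min(50, 42, 46, 38) = 38
R0 (Alice): max(40, 1, 38) = 40
Alice at R0 wants the highest of {A=40, B=1, C=38}, so chooses A.

A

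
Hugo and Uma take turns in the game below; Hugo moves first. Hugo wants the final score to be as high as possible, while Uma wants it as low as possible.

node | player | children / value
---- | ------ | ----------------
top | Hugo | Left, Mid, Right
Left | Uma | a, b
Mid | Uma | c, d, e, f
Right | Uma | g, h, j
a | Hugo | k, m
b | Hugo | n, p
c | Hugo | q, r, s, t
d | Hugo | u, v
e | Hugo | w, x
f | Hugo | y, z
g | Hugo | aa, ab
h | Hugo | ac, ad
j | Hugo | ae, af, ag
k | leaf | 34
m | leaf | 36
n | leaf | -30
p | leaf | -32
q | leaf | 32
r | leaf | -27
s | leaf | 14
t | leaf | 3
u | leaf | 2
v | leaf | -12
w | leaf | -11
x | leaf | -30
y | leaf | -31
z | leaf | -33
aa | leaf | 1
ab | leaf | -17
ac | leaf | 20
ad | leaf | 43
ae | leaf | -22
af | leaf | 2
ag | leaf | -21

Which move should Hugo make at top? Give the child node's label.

Right

a (Hugo): max(34, 36) = 36
b (Hugo): max(-30, -32) = -30
Left (Uma): min(36, -30) = -30
c (Hugo): max(32, -27, 14, 3) = 32
d (Hugo): max(2, -12) = 2
e (Hugo): max(-11, -30) = -11
f (Hugo): max(-31, -33) = -31
Mid (Uma): min(32, 2, -11, -31) = -31
g (Hugo): max(1, -17) = 1
h (Hugo): max(20, 43) = 43
j (Hugo): max(-22, 2, -21) = 2
Right (Uma): min(1, 43, 2) = 1
top (Hugo): max(-30, -31, 1) = 1
Hugo at top wants the highest of {Left=-30, Mid=-31, Right=1}, so chooses Right.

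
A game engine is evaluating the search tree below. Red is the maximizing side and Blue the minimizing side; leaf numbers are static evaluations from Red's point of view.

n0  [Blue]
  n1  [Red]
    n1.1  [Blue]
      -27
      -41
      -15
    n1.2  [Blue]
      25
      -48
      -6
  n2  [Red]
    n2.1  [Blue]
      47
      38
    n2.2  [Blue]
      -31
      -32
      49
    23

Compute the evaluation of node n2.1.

38

n2.1 (Blue): min(47, 38) = 38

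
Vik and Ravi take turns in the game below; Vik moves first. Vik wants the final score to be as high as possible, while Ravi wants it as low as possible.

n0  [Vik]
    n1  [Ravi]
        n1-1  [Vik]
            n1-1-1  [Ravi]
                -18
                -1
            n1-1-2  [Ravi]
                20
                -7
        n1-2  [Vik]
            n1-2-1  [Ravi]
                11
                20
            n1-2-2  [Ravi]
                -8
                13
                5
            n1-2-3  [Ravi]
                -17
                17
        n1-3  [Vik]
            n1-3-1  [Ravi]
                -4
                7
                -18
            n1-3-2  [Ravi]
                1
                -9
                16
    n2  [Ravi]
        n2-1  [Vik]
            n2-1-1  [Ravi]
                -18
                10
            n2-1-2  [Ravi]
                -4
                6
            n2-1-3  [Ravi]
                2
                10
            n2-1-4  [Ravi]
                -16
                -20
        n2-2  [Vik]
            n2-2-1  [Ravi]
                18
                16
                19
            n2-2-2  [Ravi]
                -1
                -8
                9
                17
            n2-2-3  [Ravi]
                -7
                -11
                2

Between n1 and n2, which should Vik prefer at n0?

n2

n1-1-1 (Ravi): min(-18, -1) = -18
n1-1-2 (Ravi): min(20, -7) = -7
n1-1 (Vik): max(-18, -7) = -7
n1-2-1 (Ravi): min(11, 20) = 11
n1-2-2 (Ravi): min(-8, 13, 5) = -8
n1-2-3 (Ravi): min(-17, 17) = -17
n1-2 (Vik): max(11, -8, -17) = 11
n1-3-1 (Ravi): min(-4, 7, -18) = -18
n1-3-2 (Ravi): min(1, -9, 16) = -9
n1-3 (Vik): max(-18, -9) = -9
n1 (Ravi): min(-7, 11, -9) = -9
n2-1-1 (Ravi): min(-18, 10) = -18
n2-1-2 (Ravi): min(-4, 6) = -4
n2-1-3 (Ravi): min(2, 10) = 2
n2-1-4 (Ravi): min(-16, -20) = -20
n2-1 (Vik): max(-18, -4, 2, -20) = 2
n2-2-1 (Ravi): min(18, 16, 19) = 16
n2-2-2 (Ravi): min(-1, -8, 9, 17) = -8
n2-2-3 (Ravi): min(-7, -11, 2) = -11
n2-2 (Vik): max(16, -8, -11) = 16
n2 (Ravi): min(2, 16) = 2
Vik prefers the higher value; n1=-9, n2=2. n2 is better since 2 > -9.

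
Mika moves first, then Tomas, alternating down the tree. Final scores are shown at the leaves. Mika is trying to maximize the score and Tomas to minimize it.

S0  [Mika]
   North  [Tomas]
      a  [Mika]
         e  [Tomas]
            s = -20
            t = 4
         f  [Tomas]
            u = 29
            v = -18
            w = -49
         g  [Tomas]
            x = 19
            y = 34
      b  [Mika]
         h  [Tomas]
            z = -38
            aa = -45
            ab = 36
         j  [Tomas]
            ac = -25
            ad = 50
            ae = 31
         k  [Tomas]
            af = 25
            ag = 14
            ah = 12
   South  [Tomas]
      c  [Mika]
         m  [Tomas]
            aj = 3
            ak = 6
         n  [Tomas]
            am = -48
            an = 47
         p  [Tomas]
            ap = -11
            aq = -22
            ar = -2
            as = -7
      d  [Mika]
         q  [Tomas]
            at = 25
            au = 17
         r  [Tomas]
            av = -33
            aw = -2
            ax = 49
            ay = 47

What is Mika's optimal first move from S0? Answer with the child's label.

e (Tomas): min(-20, 4) = -20
f (Tomas): min(29, -18, -49) = -49
g (Tomas): min(19, 34) = 19
a (Mika): max(-20, -49, 19) = 19
h (Tomas): min(-38, -45, 36) = -45
j (Tomas): min(-25, 50, 31) = -25
k (Tomas): min(25, 14, 12) = 12
b (Mika): max(-45, -25, 12) = 12
North (Tomas): min(19, 12) = 12
m (Tomas): min(3, 6) = 3
n (Tomas): min(-48, 47) = -48
p (Tomas): min(-11, -22, -2, -7) = -22
c (Mika): max(3, -48, -22) = 3
q (Tomas): min(25, 17) = 17
r (Tomas): min(-33, -2, 49, 47) = -33
d (Mika): max(17, -33) = 17
South (Tomas): min(3, 17) = 3
S0 (Mika): max(12, 3) = 12
Mika at S0 wants the highest of {North=12, South=3}, so chooses North.

North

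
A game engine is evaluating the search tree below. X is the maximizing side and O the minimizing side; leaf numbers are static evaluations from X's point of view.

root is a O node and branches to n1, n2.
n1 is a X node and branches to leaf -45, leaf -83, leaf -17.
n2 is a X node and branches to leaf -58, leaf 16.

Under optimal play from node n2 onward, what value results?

n2 (X): max(-58, 16) = 16

16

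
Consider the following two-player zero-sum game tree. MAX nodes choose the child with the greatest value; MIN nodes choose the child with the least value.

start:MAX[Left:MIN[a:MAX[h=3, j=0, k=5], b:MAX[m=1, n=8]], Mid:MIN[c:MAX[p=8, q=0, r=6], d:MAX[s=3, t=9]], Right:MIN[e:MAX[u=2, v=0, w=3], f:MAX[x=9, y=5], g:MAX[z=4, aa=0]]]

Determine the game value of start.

8

a (MAX): max(3, 0, 5) = 5
b (MAX): max(1, 8) = 8
Left (MIN): min(5, 8) = 5
c (MAX): max(8, 0, 6) = 8
d (MAX): max(3, 9) = 9
Mid (MIN): min(8, 9) = 8
e (MAX): max(2, 0, 3) = 3
f (MAX): max(9, 5) = 9
g (MAX): max(4, 0) = 4
Right (MIN): min(3, 9, 4) = 3
start (MAX): max(5, 8, 3) = 8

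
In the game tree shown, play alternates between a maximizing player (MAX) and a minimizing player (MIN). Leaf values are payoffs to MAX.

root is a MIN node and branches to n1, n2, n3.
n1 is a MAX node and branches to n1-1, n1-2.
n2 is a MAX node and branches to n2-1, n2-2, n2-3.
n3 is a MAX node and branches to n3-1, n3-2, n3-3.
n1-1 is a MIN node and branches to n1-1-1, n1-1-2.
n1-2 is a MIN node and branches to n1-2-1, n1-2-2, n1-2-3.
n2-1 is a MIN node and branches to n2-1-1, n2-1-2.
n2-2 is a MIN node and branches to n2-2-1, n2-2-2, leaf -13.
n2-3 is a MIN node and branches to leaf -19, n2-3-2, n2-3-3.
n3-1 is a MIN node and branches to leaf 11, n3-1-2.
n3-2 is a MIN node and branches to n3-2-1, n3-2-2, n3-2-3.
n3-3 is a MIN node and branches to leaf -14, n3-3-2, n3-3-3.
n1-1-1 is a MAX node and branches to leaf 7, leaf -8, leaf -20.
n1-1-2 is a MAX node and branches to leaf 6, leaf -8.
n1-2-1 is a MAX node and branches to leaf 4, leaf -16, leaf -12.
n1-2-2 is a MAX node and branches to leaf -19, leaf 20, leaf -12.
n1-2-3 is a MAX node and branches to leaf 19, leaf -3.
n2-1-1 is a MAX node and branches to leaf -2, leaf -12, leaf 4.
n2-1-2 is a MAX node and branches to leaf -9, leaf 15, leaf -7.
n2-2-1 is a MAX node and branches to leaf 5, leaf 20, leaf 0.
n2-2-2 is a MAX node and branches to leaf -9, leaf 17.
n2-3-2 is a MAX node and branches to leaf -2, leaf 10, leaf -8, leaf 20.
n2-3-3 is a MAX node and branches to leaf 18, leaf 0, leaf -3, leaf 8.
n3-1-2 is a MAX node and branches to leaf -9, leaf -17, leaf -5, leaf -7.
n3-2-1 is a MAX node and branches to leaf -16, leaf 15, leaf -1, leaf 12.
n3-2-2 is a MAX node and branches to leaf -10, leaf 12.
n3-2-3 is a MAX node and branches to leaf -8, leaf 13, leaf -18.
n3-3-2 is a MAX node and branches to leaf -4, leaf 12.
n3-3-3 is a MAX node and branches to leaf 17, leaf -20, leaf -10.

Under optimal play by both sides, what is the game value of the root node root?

n1-1-1 (MAX): max(7, -8, -20) = 7
n1-1-2 (MAX): max(6, -8) = 6
n1-1 (MIN): min(7, 6) = 6
n1-2-1 (MAX): max(4, -16, -12) = 4
n1-2-2 (MAX): max(-19, 20, -12) = 20
n1-2-3 (MAX): max(19, -3) = 19
n1-2 (MIN): min(4, 20, 19) = 4
n1 (MAX): max(6, 4) = 6
n2-1-1 (MAX): max(-2, -12, 4) = 4
n2-1-2 (MAX): max(-9, 15, -7) = 15
n2-1 (MIN): min(4, 15) = 4
n2-2-1 (MAX): max(5, 20, 0) = 20
n2-2-2 (MAX): max(-9, 17) = 17
n2-2 (MIN): min(20, 17, -13) = -13
n2-3-2 (MAX): max(-2, 10, -8, 20) = 20
n2-3-3 (MAX): max(18, 0, -3, 8) = 18
n2-3 (MIN): min(-19, 20, 18) = -19
n2 (MAX): max(4, -13, -19) = 4
n3-1-2 (MAX): max(-9, -17, -5, -7) = -5
n3-1 (MIN): min(11, -5) = -5
n3-2-1 (MAX): max(-16, 15, -1, 12) = 15
n3-2-2 (MAX): max(-10, 12) = 12
n3-2-3 (MAX): max(-8, 13, -18) = 13
n3-2 (MIN): min(15, 12, 13) = 12
n3-3-2 (MAX): max(-4, 12) = 12
n3-3-3 (MAX): max(17, -20, -10) = 17
n3-3 (MIN): min(-14, 12, 17) = -14
n3 (MAX): max(-5, 12, -14) = 12
root (MIN): min(6, 4, 12) = 4

4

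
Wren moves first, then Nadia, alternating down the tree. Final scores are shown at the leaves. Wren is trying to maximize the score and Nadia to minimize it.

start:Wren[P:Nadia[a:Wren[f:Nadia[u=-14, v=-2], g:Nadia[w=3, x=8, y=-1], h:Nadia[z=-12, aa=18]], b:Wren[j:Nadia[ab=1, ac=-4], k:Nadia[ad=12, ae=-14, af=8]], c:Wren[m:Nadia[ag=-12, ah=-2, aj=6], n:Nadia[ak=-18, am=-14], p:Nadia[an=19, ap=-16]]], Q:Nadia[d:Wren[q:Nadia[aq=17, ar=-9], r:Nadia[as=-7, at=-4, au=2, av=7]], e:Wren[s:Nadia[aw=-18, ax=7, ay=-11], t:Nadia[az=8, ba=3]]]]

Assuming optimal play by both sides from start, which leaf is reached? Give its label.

as

f (Nadia): min(-14, -2) = -14
g (Nadia): min(3, 8, -1) = -1
h (Nadia): min(-12, 18) = -12
a (Wren): max(-14, -1, -12) = -1
j (Nadia): min(1, -4) = -4
k (Nadia): min(12, -14, 8) = -14
b (Wren): max(-4, -14) = -4
m (Nadia): min(-12, -2, 6) = -12
n (Nadia): min(-18, -14) = -18
p (Nadia): min(19, -16) = -16
c (Wren): max(-12, -18, -16) = -12
P (Nadia): min(-1, -4, -12) = -12
q (Nadia): min(17, -9) = -9
r (Nadia): min(-7, -4, 2, 7) = -7
d (Wren): max(-9, -7) = -7
s (Nadia): min(-18, 7, -11) = -18
t (Nadia): min(8, 3) = 3
e (Wren): max(-18, 3) = 3
Q (Nadia): min(-7, 3) = -7
start (Wren): max(-12, -7) = -7
At start, Wren picks Q (highest: -7).
At Q, Nadia picks d (lowest: -7).
At d, Wren picks r (highest: -7).
At r, Nadia picks as (lowest: -7).
Terminal value -7.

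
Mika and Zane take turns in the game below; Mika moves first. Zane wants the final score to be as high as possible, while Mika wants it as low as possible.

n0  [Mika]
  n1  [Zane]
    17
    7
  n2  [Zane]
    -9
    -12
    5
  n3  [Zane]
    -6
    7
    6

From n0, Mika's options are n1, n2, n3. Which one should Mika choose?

n2

n1 (Zane): max(17, 7) = 17
n2 (Zane): max(-9, -12, 5) = 5
n3 (Zane): max(-6, 7, 6) = 7
n0 (Mika): min(17, 5, 7) = 5
Mika at n0 wants the lowest of {n1=17, n2=5, n3=7}, so chooses n2.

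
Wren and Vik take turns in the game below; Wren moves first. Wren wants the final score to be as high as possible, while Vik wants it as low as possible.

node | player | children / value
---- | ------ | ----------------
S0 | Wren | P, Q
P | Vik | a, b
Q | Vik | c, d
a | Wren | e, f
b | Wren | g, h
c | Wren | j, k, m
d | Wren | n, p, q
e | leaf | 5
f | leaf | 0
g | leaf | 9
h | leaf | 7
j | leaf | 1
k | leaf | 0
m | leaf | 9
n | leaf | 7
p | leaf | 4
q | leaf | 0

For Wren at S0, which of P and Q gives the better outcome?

Q

a (Wren): max(5, 0) = 5
b (Wren): max(9, 7) = 9
P (Vik): min(5, 9) = 5
c (Wren): max(1, 0, 9) = 9
d (Wren): max(7, 4, 0) = 7
Q (Vik): min(9, 7) = 7
Wren prefers the higher value; P=5, Q=7. Q is better since 7 > 5.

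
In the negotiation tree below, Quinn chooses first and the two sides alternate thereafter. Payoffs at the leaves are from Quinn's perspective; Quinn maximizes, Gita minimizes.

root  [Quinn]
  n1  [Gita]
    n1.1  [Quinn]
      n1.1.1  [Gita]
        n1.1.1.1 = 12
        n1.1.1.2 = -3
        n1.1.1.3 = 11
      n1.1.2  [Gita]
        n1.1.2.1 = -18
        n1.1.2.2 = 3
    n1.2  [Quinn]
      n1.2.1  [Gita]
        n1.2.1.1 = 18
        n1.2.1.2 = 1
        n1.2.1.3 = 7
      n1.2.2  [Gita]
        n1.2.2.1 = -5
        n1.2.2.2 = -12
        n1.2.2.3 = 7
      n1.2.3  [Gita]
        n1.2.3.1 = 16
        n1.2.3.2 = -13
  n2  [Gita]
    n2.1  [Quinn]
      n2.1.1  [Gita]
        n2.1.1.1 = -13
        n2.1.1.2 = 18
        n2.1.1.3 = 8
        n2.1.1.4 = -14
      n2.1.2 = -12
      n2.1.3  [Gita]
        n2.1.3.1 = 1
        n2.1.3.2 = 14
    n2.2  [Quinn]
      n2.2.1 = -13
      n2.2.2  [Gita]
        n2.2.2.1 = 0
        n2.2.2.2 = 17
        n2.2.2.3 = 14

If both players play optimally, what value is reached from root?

0

n1.1.1 (Gita): min(12, -3, 11) = -3
n1.1.2 (Gita): min(-18, 3) = -18
n1.1 (Quinn): max(-3, -18) = -3
n1.2.1 (Gita): min(18, 1, 7) = 1
n1.2.2 (Gita): min(-5, -12, 7) = -12
n1.2.3 (Gita): min(16, -13) = -13
n1.2 (Quinn): max(1, -12, -13) = 1
n1 (Gita): min(-3, 1) = -3
n2.1.1 (Gita): min(-13, 18, 8, -14) = -14
n2.1.3 (Gita): min(1, 14) = 1
n2.1 (Quinn): max(-14, -12, 1) = 1
n2.2.2 (Gita): min(0, 17, 14) = 0
n2.2 (Quinn): max(-13, 0) = 0
n2 (Gita): min(1, 0) = 0
root (Quinn): max(-3, 0) = 0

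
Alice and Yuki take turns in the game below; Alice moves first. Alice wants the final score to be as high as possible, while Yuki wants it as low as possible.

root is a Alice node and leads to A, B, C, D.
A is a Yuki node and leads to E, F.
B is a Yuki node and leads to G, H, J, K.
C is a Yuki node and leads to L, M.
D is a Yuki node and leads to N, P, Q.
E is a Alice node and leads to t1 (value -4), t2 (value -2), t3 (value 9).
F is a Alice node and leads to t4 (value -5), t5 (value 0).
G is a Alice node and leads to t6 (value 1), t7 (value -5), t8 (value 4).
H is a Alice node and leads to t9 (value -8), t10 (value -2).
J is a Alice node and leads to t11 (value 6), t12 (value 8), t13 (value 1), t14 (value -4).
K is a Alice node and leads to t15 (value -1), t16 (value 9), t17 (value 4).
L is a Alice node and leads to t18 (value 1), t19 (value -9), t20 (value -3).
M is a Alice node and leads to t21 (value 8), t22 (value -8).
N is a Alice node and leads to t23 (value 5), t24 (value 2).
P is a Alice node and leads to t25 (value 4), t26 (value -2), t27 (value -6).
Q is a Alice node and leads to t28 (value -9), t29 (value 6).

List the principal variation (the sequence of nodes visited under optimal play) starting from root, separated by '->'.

root -> D -> P -> t25

E (Alice): max(-4, -2, 9) = 9
F (Alice): max(-5, 0) = 0
A (Yuki): min(9, 0) = 0
G (Alice): max(1, -5, 4) = 4
H (Alice): max(-8, -2) = -2
J (Alice): max(6, 8, 1, -4) = 8
K (Alice): max(-1, 9, 4) = 9
B (Yuki): min(4, -2, 8, 9) = -2
L (Alice): max(1, -9, -3) = 1
M (Alice): max(8, -8) = 8
C (Yuki): min(1, 8) = 1
N (Alice): max(5, 2) = 5
P (Alice): max(4, -2, -6) = 4
Q (Alice): max(-9, 6) = 6
D (Yuki): min(5, 4, 6) = 4
root (Alice): max(0, -2, 1, 4) = 4
At root, Alice picks D (highest: 4).
At D, Yuki picks P (lowest: 4).
At P, Alice picks t25 (highest: 4).
Terminal value 4.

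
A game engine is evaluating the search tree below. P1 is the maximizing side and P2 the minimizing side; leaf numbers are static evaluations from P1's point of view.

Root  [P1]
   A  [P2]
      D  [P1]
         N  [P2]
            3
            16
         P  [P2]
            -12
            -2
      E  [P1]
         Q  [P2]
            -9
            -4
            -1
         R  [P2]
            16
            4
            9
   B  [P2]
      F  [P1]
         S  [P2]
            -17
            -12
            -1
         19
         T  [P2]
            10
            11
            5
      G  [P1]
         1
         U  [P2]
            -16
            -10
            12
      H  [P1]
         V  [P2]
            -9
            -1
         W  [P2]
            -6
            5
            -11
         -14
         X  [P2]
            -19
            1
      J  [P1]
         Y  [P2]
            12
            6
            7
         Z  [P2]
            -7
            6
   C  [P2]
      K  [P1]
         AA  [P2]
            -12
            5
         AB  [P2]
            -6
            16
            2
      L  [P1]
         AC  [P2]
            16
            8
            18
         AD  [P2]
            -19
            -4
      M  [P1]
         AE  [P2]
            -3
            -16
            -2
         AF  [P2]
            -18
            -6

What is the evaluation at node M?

-16

AE (P2): min(-3, -16, -2) = -16
AF (P2): min(-18, -6) = -18
M (P1): max(-16, -18) = -16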